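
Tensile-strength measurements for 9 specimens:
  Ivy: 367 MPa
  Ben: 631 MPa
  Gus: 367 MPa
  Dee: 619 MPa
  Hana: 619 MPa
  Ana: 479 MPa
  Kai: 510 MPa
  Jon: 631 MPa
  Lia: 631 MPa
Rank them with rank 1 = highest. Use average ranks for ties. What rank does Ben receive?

2

Sorted (descending): 631, 631, 631, 619, 619, 510, 479, 367, 367
The 3 values of 631 occupy positions 1–3 → average rank 2.
The 2 values of 619 occupy positions 4–5 → average rank (4+5)/2 = 4.5.
The 2 values of 367 occupy positions 8–9 → average rank (8+9)/2 = 8.5.
Ben has value 631 MPa → rank 2.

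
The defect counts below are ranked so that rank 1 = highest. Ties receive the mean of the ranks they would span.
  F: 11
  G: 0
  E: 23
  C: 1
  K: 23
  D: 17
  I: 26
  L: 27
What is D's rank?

Sorted (descending): 27, 26, 23, 23, 17, 11, 1, 0
The 2 values of 23 occupy positions 3–4 → average rank (3+4)/2 = 3.5.
D has value 17 → rank 5.

5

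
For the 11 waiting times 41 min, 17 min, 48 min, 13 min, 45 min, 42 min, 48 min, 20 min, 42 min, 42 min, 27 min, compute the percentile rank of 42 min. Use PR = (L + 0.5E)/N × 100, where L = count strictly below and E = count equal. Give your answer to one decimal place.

N = 11.
Strictly below 42: 5. Equal to 42: 3.
PR = (5 + 0.5·3)/11 × 100 = 59.1

59.1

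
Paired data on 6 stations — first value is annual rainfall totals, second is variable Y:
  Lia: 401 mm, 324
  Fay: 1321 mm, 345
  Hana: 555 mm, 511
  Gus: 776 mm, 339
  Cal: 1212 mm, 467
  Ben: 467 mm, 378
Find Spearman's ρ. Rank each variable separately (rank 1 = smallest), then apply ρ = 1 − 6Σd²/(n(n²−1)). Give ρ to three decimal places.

Ranks of variable 1: 1, 6, 3, 4, 5, 2
Ranks of variable 2: 1, 3, 6, 2, 5, 4
d = r₁ − r₂: 0, 3, -3, 2, 0, -2
d²: 0, 9, 9, 4, 0, 4; Σd² = 26
ρ = 1 − 6·26/(6·35) = 1 − 156/210 = 0.257

0.257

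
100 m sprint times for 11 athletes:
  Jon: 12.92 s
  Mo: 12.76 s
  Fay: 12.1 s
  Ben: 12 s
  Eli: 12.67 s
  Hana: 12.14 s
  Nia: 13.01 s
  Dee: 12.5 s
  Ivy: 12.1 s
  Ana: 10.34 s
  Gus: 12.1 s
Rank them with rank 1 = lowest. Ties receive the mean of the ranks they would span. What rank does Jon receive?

Sorted (ascending): 10.34, 12, 12.1, 12.1, 12.1, 12.14, 12.5, 12.67, 12.76, 12.92, 13.01
The 3 values of 12.1 occupy positions 3–5 → average rank 4.
Jon has value 12.92 s → rank 10.

10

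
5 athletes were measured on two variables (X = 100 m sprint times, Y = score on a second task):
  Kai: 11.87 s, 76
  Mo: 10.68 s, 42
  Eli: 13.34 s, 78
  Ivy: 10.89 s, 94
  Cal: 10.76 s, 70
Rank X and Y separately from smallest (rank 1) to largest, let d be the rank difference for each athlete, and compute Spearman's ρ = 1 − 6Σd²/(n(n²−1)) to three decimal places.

0.700

Ranks of variable 1: 4, 1, 5, 3, 2
Ranks of variable 2: 3, 1, 4, 5, 2
d = r₁ − r₂: 1, 0, 1, -2, 0
d²: 1, 0, 1, 4, 0; Σd² = 6
ρ = 1 − 6·6/(5·24) = 1 − 36/120 = 0.700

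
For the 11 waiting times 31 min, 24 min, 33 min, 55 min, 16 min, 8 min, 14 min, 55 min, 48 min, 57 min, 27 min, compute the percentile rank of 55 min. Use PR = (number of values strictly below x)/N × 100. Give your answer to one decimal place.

72.7

N = 11.
Strictly below 55: 8. Equal to 55: 2.
PR = 8/11 × 100 = 72.7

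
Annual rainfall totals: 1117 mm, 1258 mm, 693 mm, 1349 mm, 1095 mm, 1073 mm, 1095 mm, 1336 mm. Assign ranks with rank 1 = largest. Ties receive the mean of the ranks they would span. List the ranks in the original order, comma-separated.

Sorted (descending): 1349, 1336, 1258, 1117, 1095, 1095, 1073, 693
The 2 values of 1095 occupy positions 5–6 → average rank (5+6)/2 = 5.5.

4, 3, 8, 1, 5.5, 7, 5.5, 2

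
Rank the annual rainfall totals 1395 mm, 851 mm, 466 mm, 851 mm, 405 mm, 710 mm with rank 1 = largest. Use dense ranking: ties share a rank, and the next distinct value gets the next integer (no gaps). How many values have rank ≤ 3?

Sorted (descending): 1395, 851, 851, 710, 466, 405
The 2 values of 851 share dense rank 2.
Remaining distinct values take the next consecutive integers.
Ranks ≤ 3: {1, 2, 2, 3} → 4 values.

4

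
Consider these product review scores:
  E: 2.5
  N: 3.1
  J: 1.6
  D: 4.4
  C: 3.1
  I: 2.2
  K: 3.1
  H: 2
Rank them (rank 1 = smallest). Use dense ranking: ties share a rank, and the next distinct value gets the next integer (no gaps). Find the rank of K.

5

Sorted (ascending): 1.6, 2, 2.2, 2.5, 3.1, 3.1, 3.1, 4.4
The 3 values of 3.1 share dense rank 5.
Remaining distinct values take the next consecutive integers.
K has value 3.1 → rank 5.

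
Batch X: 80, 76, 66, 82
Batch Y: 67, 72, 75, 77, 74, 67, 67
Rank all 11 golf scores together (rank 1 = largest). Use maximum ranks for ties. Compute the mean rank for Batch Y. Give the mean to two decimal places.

7.29

Sorted (descending): 82, 80, 77, 76, 75, 74, 72, 67, 67, 67, 66
The 3 values of 67 occupy positions 8–10 → each gets rank 10.
Batch Y values → pooled ranks: 67→10, 72→7, 75→5, 77→3, 74→6, 67→10, 67→10
Mean rank = (10 + 7 + 5 + 3 + 6 + 10 + 10) / 7 = 7.29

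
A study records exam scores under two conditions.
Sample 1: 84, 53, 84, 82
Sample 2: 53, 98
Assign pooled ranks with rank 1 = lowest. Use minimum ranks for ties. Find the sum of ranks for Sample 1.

Sorted (ascending): 53, 53, 82, 84, 84, 98
The 2 values of 53 occupy positions 1–2 → each gets rank 1.
The 2 values of 84 occupy positions 4–5 → each gets rank 4.
Sample 1 values → pooled ranks: 84→4, 53→1, 84→4, 82→3
Rank sum = 4 + 1 + 4 + 3 = 12

12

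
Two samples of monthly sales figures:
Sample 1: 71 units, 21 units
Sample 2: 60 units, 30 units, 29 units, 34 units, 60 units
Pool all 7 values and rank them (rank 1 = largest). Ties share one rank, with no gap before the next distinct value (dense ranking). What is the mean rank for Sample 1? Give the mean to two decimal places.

Sorted (descending): 71, 60, 60, 34, 30, 29, 21
The 2 values of 60 share dense rank 2.
Remaining distinct values take the next consecutive integers.
Sample 1 values → pooled ranks: 71→1, 21→6
Mean rank = (1 + 6) / 2 = 3.50

3.50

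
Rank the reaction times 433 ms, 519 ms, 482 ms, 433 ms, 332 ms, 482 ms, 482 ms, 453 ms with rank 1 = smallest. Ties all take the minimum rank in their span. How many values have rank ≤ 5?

7

Sorted (ascending): 332, 433, 433, 453, 482, 482, 482, 519
The 2 values of 433 occupy positions 2–3 → each gets rank 2.
The 3 values of 482 occupy positions 5–7 → each gets rank 5.
Ranks ≤ 5: {1, 2, 2, 4, 5, 5, 5} → 7 values.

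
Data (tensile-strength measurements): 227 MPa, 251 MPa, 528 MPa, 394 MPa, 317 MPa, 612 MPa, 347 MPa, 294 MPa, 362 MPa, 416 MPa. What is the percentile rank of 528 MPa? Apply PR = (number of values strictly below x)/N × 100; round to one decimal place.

80.0

N = 10.
Strictly below 528: 8. Equal to 528: 1.
PR = 8/10 × 100 = 80.0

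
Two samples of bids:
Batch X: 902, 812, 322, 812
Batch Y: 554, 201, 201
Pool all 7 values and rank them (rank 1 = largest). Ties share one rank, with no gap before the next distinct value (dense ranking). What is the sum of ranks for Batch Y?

13

Sorted (descending): 902, 812, 812, 554, 322, 201, 201
The 2 values of 812 share dense rank 2.
The 2 values of 201 share dense rank 5.
Remaining distinct values take the next consecutive integers.
Batch Y values → pooled ranks: 554→3, 201→5, 201→5
Rank sum = 3 + 5 + 5 = 13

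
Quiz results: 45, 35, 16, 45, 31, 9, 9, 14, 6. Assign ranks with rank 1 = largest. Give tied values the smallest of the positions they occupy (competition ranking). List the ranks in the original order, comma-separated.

1, 3, 5, 1, 4, 7, 7, 6, 9

Sorted (descending): 45, 45, 35, 31, 16, 14, 9, 9, 6
The 2 values of 45 occupy positions 1–2 → each gets rank 1.
The 2 values of 9 occupy positions 7–8 → each gets rank 7.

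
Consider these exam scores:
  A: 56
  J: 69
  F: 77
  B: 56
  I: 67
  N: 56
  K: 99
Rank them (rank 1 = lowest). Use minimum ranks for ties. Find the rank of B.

1

Sorted (ascending): 56, 56, 56, 67, 69, 77, 99
The 3 values of 56 occupy positions 1–3 → each gets rank 1.
B has value 56 → rank 1.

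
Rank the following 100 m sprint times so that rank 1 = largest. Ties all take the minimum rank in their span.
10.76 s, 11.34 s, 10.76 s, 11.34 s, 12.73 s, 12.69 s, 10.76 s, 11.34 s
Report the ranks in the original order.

6, 3, 6, 3, 1, 2, 6, 3

Sorted (descending): 12.73, 12.69, 11.34, 11.34, 11.34, 10.76, 10.76, 10.76
The 3 values of 11.34 occupy positions 3–5 → each gets rank 3.
The 3 values of 10.76 occupy positions 6–8 → each gets rank 6.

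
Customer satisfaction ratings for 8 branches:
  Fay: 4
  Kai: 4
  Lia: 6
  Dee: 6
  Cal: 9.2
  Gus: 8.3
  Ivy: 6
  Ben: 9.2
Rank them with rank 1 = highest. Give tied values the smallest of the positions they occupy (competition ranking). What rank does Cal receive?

1

Sorted (descending): 9.2, 9.2, 8.3, 6, 6, 6, 4, 4
The 2 values of 9.2 occupy positions 1–2 → each gets rank 1.
The 3 values of 6 occupy positions 4–6 → each gets rank 4.
The 2 values of 4 occupy positions 7–8 → each gets rank 7.
Cal has value 9.2 → rank 1.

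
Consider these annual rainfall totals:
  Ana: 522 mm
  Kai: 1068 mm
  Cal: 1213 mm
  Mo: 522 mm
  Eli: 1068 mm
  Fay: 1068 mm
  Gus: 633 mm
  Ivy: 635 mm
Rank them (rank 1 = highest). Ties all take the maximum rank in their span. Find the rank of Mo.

8

Sorted (descending): 1213, 1068, 1068, 1068, 635, 633, 522, 522
The 3 values of 1068 occupy positions 2–4 → each gets rank 4.
The 2 values of 522 occupy positions 7–8 → each gets rank 8.
Mo has value 522 mm → rank 8.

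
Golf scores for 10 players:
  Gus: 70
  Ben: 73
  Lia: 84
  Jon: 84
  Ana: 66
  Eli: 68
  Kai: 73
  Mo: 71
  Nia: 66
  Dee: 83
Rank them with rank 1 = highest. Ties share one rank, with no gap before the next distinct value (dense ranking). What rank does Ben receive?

Sorted (descending): 84, 84, 83, 73, 73, 71, 70, 68, 66, 66
The 2 values of 84 share dense rank 1.
The 2 values of 73 share dense rank 3.
The 2 values of 66 share dense rank 7.
Remaining distinct values take the next consecutive integers.
Ben has value 73 → rank 3.

3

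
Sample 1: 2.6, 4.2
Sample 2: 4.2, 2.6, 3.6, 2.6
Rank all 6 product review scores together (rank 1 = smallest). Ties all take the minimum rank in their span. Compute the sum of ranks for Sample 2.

11

Sorted (ascending): 2.6, 2.6, 2.6, 3.6, 4.2, 4.2
The 3 values of 2.6 occupy positions 1–3 → each gets rank 1.
The 2 values of 4.2 occupy positions 5–6 → each gets rank 5.
Sample 2 values → pooled ranks: 4.2→5, 2.6→1, 3.6→4, 2.6→1
Rank sum = 5 + 1 + 4 + 1 = 11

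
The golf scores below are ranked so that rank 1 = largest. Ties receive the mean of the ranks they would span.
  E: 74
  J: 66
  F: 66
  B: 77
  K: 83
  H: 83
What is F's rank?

Sorted (descending): 83, 83, 77, 74, 66, 66
The 2 values of 83 occupy positions 1–2 → average rank (1+2)/2 = 1.5.
The 2 values of 66 occupy positions 5–6 → average rank (5+6)/2 = 5.5.
F has value 66 → rank 5.5.

5.5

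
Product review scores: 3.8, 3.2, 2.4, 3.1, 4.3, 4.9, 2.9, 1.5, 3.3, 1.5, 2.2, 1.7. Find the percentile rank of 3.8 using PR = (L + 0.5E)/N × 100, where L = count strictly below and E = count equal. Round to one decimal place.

N = 12.
Strictly below 3.8: 9. Equal to 3.8: 1.
PR = (9 + 0.5·1)/12 × 100 = 79.2

79.2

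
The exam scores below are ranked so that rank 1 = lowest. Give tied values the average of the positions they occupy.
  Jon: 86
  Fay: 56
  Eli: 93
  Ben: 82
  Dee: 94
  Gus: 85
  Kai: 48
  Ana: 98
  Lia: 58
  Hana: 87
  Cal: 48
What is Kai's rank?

Sorted (ascending): 48, 48, 56, 58, 82, 85, 86, 87, 93, 94, 98
The 2 values of 48 occupy positions 1–2 → average rank (1+2)/2 = 1.5.
Kai has value 48 → rank 1.5.

1.5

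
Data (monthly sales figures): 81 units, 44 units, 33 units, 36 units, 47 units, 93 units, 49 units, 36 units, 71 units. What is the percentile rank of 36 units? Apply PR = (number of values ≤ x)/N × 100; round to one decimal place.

N = 9.
Strictly below 36: 1. Equal to 36: 2.
PR = 3/9 × 100 = 33.3

33.3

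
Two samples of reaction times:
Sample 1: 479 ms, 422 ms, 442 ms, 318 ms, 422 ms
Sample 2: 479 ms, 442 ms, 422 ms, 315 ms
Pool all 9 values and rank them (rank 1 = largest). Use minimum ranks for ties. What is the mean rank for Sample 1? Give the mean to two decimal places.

4.40

Sorted (descending): 479, 479, 442, 442, 422, 422, 422, 318, 315
The 2 values of 479 occupy positions 1–2 → each gets rank 1.
The 2 values of 442 occupy positions 3–4 → each gets rank 3.
The 3 values of 422 occupy positions 5–7 → each gets rank 5.
Sample 1 values → pooled ranks: 479→1, 422→5, 442→3, 318→8, 422→5
Mean rank = (1 + 5 + 3 + 8 + 5) / 5 = 4.40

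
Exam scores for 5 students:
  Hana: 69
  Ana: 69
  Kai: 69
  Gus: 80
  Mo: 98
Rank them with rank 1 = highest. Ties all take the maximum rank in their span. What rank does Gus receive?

Sorted (descending): 98, 80, 69, 69, 69
The 3 values of 69 occupy positions 3–5 → each gets rank 5.
Gus has value 80 → rank 2.

2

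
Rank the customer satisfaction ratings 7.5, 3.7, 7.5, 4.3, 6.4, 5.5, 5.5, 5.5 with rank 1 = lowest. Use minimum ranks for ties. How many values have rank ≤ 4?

Sorted (ascending): 3.7, 4.3, 5.5, 5.5, 5.5, 6.4, 7.5, 7.5
The 3 values of 5.5 occupy positions 3–5 → each gets rank 3.
The 2 values of 7.5 occupy positions 7–8 → each gets rank 7.
Ranks ≤ 4: {1, 2, 3, 3, 3} → 5 values.

5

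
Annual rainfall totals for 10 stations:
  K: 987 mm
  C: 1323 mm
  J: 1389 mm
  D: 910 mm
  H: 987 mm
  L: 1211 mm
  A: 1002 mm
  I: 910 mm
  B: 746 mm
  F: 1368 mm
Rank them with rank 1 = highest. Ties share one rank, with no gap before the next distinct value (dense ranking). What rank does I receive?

Sorted (descending): 1389, 1368, 1323, 1211, 1002, 987, 987, 910, 910, 746
The 2 values of 987 share dense rank 6.
The 2 values of 910 share dense rank 7.
Remaining distinct values take the next consecutive integers.
I has value 910 mm → rank 7.

7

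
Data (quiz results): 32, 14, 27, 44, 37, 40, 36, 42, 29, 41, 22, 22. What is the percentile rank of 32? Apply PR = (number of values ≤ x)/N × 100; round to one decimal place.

N = 12.
Strictly below 32: 5. Equal to 32: 1.
PR = 6/12 × 100 = 50.0

50.0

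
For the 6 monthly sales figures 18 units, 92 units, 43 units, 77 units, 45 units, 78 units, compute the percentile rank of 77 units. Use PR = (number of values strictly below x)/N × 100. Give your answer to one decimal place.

N = 6.
Strictly below 77: 3. Equal to 77: 1.
PR = 3/6 × 100 = 50.0

50.0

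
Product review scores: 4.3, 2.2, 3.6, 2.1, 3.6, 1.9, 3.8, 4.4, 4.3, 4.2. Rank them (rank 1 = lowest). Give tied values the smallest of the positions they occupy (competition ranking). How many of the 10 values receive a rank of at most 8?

Sorted (ascending): 1.9, 2.1, 2.2, 3.6, 3.6, 3.8, 4.2, 4.3, 4.3, 4.4
The 2 values of 3.6 occupy positions 4–5 → each gets rank 4.
The 2 values of 4.3 occupy positions 8–9 → each gets rank 8.
Ranks ≤ 8: {1, 2, 3, 4, 4, 6, 7, 8, 8} → 9 values.

9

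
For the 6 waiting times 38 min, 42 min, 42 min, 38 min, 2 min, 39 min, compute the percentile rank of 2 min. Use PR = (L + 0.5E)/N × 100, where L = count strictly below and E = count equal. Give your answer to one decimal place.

8.3

N = 6.
Strictly below 2: 0. Equal to 2: 1.
PR = (0 + 0.5·1)/6 × 100 = 8.3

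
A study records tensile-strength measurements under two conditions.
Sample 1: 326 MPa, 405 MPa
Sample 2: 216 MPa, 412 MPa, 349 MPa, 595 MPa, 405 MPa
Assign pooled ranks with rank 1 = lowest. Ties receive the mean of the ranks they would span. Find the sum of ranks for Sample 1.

6.5

Sorted (ascending): 216, 326, 349, 405, 405, 412, 595
The 2 values of 405 occupy positions 4–5 → average rank (4+5)/2 = 4.5.
Sample 1 values → pooled ranks: 326→2, 405→4.5
Rank sum = 2 + 4.5 = 6.5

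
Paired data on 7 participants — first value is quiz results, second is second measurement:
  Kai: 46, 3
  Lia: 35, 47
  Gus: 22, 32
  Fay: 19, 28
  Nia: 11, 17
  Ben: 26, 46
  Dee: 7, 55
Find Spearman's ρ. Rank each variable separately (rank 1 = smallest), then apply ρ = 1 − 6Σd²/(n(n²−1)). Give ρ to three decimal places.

Ranks of variable 1: 7, 6, 4, 3, 2, 5, 1
Ranks of variable 2: 1, 6, 4, 3, 2, 5, 7
d = r₁ − r₂: 6, 0, 0, 0, 0, 0, -6
d²: 36, 0, 0, 0, 0, 0, 36; Σd² = 72
ρ = 1 − 6·72/(7·48) = 1 − 432/336 = -0.286

-0.286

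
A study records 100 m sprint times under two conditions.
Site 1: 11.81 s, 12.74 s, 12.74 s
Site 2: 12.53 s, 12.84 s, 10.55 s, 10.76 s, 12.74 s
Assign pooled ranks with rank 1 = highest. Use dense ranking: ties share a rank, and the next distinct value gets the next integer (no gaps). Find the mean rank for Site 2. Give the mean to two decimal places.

Sorted (descending): 12.84, 12.74, 12.74, 12.74, 12.53, 11.81, 10.76, 10.55
The 3 values of 12.74 share dense rank 2.
Remaining distinct values take the next consecutive integers.
Site 2 values → pooled ranks: 12.53→3, 12.84→1, 10.55→6, 10.76→5, 12.74→2
Mean rank = (3 + 1 + 6 + 5 + 2) / 5 = 3.40

3.40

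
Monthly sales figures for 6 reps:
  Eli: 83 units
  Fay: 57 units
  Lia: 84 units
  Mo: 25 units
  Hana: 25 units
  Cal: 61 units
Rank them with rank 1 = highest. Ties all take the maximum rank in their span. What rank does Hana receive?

Sorted (descending): 84, 83, 61, 57, 25, 25
The 2 values of 25 occupy positions 5–6 → each gets rank 6.
Hana has value 25 units → rank 6.

6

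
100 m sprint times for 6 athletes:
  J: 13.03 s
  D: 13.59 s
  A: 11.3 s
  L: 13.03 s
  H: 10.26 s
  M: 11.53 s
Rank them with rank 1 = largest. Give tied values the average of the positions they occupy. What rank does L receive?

2.5

Sorted (descending): 13.59, 13.03, 13.03, 11.53, 11.3, 10.26
The 2 values of 13.03 occupy positions 2–3 → average rank (2+3)/2 = 2.5.
L has value 13.03 s → rank 2.5.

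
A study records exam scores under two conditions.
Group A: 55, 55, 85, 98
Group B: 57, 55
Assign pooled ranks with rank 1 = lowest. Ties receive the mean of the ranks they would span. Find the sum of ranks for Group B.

6

Sorted (ascending): 55, 55, 55, 57, 85, 98
The 3 values of 55 occupy positions 1–3 → average rank 2.
Group B values → pooled ranks: 57→4, 55→2
Rank sum = 4 + 2 = 6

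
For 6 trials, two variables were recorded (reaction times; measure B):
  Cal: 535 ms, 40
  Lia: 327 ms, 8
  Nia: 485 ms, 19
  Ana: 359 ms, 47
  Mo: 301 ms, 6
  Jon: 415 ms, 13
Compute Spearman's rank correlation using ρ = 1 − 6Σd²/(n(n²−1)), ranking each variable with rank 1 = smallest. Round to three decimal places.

0.657

Ranks of variable 1: 6, 2, 5, 3, 1, 4
Ranks of variable 2: 5, 2, 4, 6, 1, 3
d = r₁ − r₂: 1, 0, 1, -3, 0, 1
d²: 1, 0, 1, 9, 0, 1; Σd² = 12
ρ = 1 − 6·12/(6·35) = 1 − 72/210 = 0.657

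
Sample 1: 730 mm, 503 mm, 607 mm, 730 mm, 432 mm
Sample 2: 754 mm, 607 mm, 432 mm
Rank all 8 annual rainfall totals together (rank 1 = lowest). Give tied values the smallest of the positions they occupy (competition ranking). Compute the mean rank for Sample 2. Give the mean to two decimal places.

Sorted (ascending): 432, 432, 503, 607, 607, 730, 730, 754
The 2 values of 432 occupy positions 1–2 → each gets rank 1.
The 2 values of 607 occupy positions 4–5 → each gets rank 4.
The 2 values of 730 occupy positions 6–7 → each gets rank 6.
Sample 2 values → pooled ranks: 754→8, 607→4, 432→1
Mean rank = (8 + 4 + 1) / 3 = 4.33

4.33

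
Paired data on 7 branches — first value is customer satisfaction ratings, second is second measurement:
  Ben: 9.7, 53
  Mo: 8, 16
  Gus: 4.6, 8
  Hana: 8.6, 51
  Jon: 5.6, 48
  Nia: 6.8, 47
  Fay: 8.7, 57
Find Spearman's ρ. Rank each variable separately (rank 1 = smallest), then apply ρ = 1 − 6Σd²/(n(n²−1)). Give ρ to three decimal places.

0.821

Ranks of variable 1: 7, 4, 1, 5, 2, 3, 6
Ranks of variable 2: 6, 2, 1, 5, 4, 3, 7
d = r₁ − r₂: 1, 2, 0, 0, -2, 0, -1
d²: 1, 4, 0, 0, 4, 0, 1; Σd² = 10
ρ = 1 − 6·10/(7·48) = 1 − 60/336 = 0.821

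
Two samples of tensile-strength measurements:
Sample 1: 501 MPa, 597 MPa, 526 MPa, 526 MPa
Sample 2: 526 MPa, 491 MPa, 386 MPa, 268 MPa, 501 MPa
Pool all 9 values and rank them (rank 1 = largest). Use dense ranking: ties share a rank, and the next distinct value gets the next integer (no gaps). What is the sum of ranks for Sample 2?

20

Sorted (descending): 597, 526, 526, 526, 501, 501, 491, 386, 268
The 3 values of 526 share dense rank 2.
The 2 values of 501 share dense rank 3.
Remaining distinct values take the next consecutive integers.
Sample 2 values → pooled ranks: 526→2, 491→4, 386→5, 268→6, 501→3
Rank sum = 2 + 4 + 5 + 6 + 3 = 20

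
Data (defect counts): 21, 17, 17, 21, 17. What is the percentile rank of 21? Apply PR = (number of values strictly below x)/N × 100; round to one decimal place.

60.0

N = 5.
Strictly below 21: 3. Equal to 21: 2.
PR = 3/5 × 100 = 60.0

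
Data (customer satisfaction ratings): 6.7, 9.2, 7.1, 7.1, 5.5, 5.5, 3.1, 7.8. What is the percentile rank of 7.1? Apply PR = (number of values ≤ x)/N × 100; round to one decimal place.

75.0

N = 8.
Strictly below 7.1: 4. Equal to 7.1: 2.
PR = 6/8 × 100 = 75.0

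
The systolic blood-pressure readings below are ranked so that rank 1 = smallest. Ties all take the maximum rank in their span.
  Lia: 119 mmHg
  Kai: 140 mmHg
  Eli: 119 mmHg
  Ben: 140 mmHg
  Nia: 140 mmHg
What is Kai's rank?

5

Sorted (ascending): 119, 119, 140, 140, 140
The 2 values of 119 occupy positions 1–2 → each gets rank 2.
The 3 values of 140 occupy positions 3–5 → each gets rank 5.
Kai has value 140 mmHg → rank 5.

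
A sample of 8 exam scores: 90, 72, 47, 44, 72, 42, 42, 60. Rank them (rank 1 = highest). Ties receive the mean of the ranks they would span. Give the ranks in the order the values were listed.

Sorted (descending): 90, 72, 72, 60, 47, 44, 42, 42
The 2 values of 72 occupy positions 2–3 → average rank (2+3)/2 = 2.5.
The 2 values of 42 occupy positions 7–8 → average rank (7+8)/2 = 7.5.

1, 2.5, 5, 6, 2.5, 7.5, 7.5, 4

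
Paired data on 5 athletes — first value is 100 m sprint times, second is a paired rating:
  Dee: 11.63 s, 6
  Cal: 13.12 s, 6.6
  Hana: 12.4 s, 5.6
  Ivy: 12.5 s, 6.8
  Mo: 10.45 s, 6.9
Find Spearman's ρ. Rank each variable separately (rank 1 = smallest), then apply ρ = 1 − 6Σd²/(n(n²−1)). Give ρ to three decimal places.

-0.200

Ranks of variable 1: 2, 5, 3, 4, 1
Ranks of variable 2: 2, 3, 1, 4, 5
d = r₁ − r₂: 0, 2, 2, 0, -4
d²: 0, 4, 4, 0, 16; Σd² = 24
ρ = 1 − 6·24/(5·24) = 1 − 144/120 = -0.200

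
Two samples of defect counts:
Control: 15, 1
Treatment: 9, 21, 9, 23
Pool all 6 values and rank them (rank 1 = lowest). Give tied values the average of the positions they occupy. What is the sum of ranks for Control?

Sorted (ascending): 1, 9, 9, 15, 21, 23
The 2 values of 9 occupy positions 2–3 → average rank (2+3)/2 = 2.5.
Control values → pooled ranks: 15→4, 1→1
Rank sum = 4 + 1 = 5

5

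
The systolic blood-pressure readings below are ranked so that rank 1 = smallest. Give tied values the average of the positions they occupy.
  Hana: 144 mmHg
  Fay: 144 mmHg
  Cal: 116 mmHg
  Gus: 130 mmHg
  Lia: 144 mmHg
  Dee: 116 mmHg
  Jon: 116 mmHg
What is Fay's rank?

Sorted (ascending): 116, 116, 116, 130, 144, 144, 144
The 3 values of 116 occupy positions 1–3 → average rank 2.
The 3 values of 144 occupy positions 5–7 → average rank 6.
Fay has value 144 mmHg → rank 6.

6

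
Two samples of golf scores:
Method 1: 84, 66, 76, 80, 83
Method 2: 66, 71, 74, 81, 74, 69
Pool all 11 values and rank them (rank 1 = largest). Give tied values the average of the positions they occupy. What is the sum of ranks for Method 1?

Sorted (descending): 84, 83, 81, 80, 76, 74, 74, 71, 69, 66, 66
The 2 values of 74 occupy positions 6–7 → average rank (6+7)/2 = 6.5.
The 2 values of 66 occupy positions 10–11 → average rank (10+11)/2 = 10.5.
Method 1 values → pooled ranks: 84→1, 66→10.5, 76→5, 80→4, 83→2
Rank sum = 1 + 10.5 + 5 + 4 + 2 = 22.5

22.5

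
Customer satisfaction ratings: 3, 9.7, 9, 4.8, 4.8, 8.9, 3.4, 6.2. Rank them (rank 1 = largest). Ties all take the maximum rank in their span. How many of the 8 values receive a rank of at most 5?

4

Sorted (descending): 9.7, 9, 8.9, 6.2, 4.8, 4.8, 3.4, 3
The 2 values of 4.8 occupy positions 5–6 → each gets rank 6.
Ranks ≤ 5: {1, 2, 3, 4} → 4 values.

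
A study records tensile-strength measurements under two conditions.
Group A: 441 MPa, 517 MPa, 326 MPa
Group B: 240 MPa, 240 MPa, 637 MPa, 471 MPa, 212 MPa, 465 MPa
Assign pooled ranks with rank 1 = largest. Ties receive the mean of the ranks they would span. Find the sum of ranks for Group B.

Sorted (descending): 637, 517, 471, 465, 441, 326, 240, 240, 212
The 2 values of 240 occupy positions 7–8 → average rank (7+8)/2 = 7.5.
Group B values → pooled ranks: 240→7.5, 240→7.5, 637→1, 471→3, 212→9, 465→4
Rank sum = 7.5 + 7.5 + 1 + 3 + 9 + 4 = 32

32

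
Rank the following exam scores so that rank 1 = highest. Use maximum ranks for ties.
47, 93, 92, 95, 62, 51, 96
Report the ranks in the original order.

Sorted (descending): 96, 95, 93, 92, 62, 51, 47
No ties — each value takes its position as its rank.

7, 3, 4, 2, 5, 6, 1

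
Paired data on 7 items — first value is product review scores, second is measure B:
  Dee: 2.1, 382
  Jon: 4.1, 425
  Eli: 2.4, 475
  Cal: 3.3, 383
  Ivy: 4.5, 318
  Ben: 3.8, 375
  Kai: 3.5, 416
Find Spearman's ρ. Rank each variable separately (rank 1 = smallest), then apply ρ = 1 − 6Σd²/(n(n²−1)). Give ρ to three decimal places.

Ranks of variable 1: 1, 6, 2, 3, 7, 5, 4
Ranks of variable 2: 3, 6, 7, 4, 1, 2, 5
d = r₁ − r₂: -2, 0, -5, -1, 6, 3, -1
d²: 4, 0, 25, 1, 36, 9, 1; Σd² = 76
ρ = 1 − 6·76/(7·48) = 1 − 456/336 = -0.357

-0.357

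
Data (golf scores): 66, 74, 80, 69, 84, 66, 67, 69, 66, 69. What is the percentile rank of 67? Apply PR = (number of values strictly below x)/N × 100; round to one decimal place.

N = 10.
Strictly below 67: 3. Equal to 67: 1.
PR = 3/10 × 100 = 30.0

30.0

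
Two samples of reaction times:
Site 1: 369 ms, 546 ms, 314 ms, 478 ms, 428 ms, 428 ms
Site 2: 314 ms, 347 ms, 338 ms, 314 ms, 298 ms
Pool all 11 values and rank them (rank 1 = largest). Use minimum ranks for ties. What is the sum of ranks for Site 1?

22

Sorted (descending): 546, 478, 428, 428, 369, 347, 338, 314, 314, 314, 298
The 2 values of 428 occupy positions 3–4 → each gets rank 3.
The 3 values of 314 occupy positions 8–10 → each gets rank 8.
Site 1 values → pooled ranks: 369→5, 546→1, 314→8, 478→2, 428→3, 428→3
Rank sum = 5 + 1 + 8 + 2 + 3 + 3 = 22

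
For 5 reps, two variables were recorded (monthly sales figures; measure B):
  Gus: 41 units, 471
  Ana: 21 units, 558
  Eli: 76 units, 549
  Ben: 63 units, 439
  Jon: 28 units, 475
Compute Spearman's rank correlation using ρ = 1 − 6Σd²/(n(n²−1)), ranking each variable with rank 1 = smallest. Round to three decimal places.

-0.400

Ranks of variable 1: 3, 1, 5, 4, 2
Ranks of variable 2: 2, 5, 4, 1, 3
d = r₁ − r₂: 1, -4, 1, 3, -1
d²: 1, 16, 1, 9, 1; Σd² = 28
ρ = 1 − 6·28/(5·24) = 1 − 168/120 = -0.400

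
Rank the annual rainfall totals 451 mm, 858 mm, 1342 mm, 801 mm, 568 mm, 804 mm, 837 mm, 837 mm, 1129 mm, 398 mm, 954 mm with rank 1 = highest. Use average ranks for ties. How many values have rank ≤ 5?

4

Sorted (descending): 1342, 1129, 954, 858, 837, 837, 804, 801, 568, 451, 398
The 2 values of 837 occupy positions 5–6 → average rank (5+6)/2 = 5.5.
Ranks ≤ 5: {1, 2, 3, 4} → 4 values.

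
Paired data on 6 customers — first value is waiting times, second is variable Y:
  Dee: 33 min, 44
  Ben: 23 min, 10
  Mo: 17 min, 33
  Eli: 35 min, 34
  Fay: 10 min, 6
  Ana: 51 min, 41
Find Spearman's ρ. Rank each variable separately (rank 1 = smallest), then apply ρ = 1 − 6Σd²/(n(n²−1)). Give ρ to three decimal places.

0.771

Ranks of variable 1: 4, 3, 2, 5, 1, 6
Ranks of variable 2: 6, 2, 3, 4, 1, 5
d = r₁ − r₂: -2, 1, -1, 1, 0, 1
d²: 4, 1, 1, 1, 0, 1; Σd² = 8
ρ = 1 − 6·8/(6·35) = 1 − 48/210 = 0.771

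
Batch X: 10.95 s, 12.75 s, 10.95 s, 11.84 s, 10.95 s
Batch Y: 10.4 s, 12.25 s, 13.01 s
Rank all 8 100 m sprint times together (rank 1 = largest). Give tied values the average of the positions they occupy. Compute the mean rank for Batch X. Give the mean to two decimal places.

Sorted (descending): 13.01, 12.75, 12.25, 11.84, 10.95, 10.95, 10.95, 10.4
The 3 values of 10.95 occupy positions 5–7 → average rank 6.
Batch X values → pooled ranks: 10.95→6, 12.75→2, 10.95→6, 11.84→4, 10.95→6
Mean rank = (6 + 2 + 6 + 4 + 6) / 5 = 4.80

4.80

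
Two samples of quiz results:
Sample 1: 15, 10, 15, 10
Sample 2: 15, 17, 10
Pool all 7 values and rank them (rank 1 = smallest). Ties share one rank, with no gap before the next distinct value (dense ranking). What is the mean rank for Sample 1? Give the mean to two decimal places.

Sorted (ascending): 10, 10, 10, 15, 15, 15, 17
The 3 values of 10 share dense rank 1.
The 3 values of 15 share dense rank 2.
Remaining distinct values take the next consecutive integers.
Sample 1 values → pooled ranks: 15→2, 10→1, 15→2, 10→1
Mean rank = (2 + 1 + 2 + 1) / 4 = 1.50

1.50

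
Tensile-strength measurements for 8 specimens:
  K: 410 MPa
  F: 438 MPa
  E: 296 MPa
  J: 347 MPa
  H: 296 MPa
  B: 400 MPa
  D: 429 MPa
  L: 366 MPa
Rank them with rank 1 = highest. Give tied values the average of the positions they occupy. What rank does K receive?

Sorted (descending): 438, 429, 410, 400, 366, 347, 296, 296
The 2 values of 296 occupy positions 7–8 → average rank (7+8)/2 = 7.5.
K has value 410 MPa → rank 3.

3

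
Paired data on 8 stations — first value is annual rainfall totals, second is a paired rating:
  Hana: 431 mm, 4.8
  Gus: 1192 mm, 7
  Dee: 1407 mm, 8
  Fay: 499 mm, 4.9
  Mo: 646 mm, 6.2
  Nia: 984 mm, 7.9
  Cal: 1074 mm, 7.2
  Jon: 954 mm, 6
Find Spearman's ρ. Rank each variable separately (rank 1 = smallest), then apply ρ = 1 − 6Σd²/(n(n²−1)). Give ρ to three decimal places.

0.881

Ranks of variable 1: 1, 7, 8, 2, 3, 5, 6, 4
Ranks of variable 2: 1, 5, 8, 2, 4, 7, 6, 3
d = r₁ − r₂: 0, 2, 0, 0, -1, -2, 0, 1
d²: 0, 4, 0, 0, 1, 4, 0, 1; Σd² = 10
ρ = 1 − 6·10/(8·63) = 1 − 60/504 = 0.881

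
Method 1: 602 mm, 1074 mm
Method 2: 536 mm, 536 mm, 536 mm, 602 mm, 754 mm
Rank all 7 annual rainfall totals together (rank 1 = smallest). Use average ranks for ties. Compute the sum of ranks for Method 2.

16.5

Sorted (ascending): 536, 536, 536, 602, 602, 754, 1074
The 3 values of 536 occupy positions 1–3 → average rank 2.
The 2 values of 602 occupy positions 4–5 → average rank (4+5)/2 = 4.5.
Method 2 values → pooled ranks: 536→2, 536→2, 536→2, 602→4.5, 754→6
Rank sum = 2 + 2 + 2 + 4.5 + 6 = 16.5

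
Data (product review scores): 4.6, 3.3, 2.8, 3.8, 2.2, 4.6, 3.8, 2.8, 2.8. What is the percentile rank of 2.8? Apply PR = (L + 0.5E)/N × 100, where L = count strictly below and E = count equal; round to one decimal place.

N = 9.
Strictly below 2.8: 1. Equal to 2.8: 3.
PR = (1 + 0.5·3)/9 × 100 = 27.8

27.8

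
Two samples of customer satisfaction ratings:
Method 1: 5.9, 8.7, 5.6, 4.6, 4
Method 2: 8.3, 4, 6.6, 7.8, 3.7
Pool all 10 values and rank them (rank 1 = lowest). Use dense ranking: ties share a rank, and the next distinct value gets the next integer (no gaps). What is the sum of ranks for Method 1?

Sorted (ascending): 3.7, 4, 4, 4.6, 5.6, 5.9, 6.6, 7.8, 8.3, 8.7
The 2 values of 4 share dense rank 2.
Remaining distinct values take the next consecutive integers.
Method 1 values → pooled ranks: 5.9→5, 8.7→9, 5.6→4, 4.6→3, 4→2
Rank sum = 5 + 9 + 4 + 3 + 2 = 23

23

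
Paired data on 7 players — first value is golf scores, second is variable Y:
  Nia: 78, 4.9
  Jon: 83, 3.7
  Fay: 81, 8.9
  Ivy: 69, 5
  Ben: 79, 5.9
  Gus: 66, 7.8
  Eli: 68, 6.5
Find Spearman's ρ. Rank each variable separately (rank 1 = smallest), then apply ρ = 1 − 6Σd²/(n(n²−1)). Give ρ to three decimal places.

Ranks of variable 1: 4, 7, 6, 3, 5, 1, 2
Ranks of variable 2: 2, 1, 7, 3, 4, 6, 5
d = r₁ − r₂: 2, 6, -1, 0, 1, -5, -3
d²: 4, 36, 1, 0, 1, 25, 9; Σd² = 76
ρ = 1 − 6·76/(7·48) = 1 − 456/336 = -0.357

-0.357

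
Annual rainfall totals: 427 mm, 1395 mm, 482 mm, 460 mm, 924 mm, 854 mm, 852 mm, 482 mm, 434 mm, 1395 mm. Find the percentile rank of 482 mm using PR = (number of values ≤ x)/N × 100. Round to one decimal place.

50.0

N = 10.
Strictly below 482: 3. Equal to 482: 2.
PR = 5/10 × 100 = 50.0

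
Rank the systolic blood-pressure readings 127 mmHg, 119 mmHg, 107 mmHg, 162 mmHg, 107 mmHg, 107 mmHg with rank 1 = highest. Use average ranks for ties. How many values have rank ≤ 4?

Sorted (descending): 162, 127, 119, 107, 107, 107
The 3 values of 107 occupy positions 4–6 → average rank 5.
Ranks ≤ 4: {1, 2, 3} → 3 values.

3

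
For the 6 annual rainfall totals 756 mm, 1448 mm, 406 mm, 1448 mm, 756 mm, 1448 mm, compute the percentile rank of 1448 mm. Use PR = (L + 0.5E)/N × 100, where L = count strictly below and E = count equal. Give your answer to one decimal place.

N = 6.
Strictly below 1448: 3. Equal to 1448: 3.
PR = (3 + 0.5·3)/6 × 100 = 75.0

75.0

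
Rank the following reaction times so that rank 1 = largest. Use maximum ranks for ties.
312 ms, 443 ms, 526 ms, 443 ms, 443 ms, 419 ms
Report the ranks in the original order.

6, 4, 1, 4, 4, 5

Sorted (descending): 526, 443, 443, 443, 419, 312
The 3 values of 443 occupy positions 2–4 → each gets rank 4.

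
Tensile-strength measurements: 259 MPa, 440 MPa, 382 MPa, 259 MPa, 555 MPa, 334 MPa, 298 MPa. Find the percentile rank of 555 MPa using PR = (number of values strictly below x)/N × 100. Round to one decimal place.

85.7

N = 7.
Strictly below 555: 6. Equal to 555: 1.
PR = 6/7 × 100 = 85.7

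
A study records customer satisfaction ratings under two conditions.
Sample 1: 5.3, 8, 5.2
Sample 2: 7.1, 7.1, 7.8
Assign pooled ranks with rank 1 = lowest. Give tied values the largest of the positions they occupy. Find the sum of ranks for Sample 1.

Sorted (ascending): 5.2, 5.3, 7.1, 7.1, 7.8, 8
The 2 values of 7.1 occupy positions 3–4 → each gets rank 4.
Sample 1 values → pooled ranks: 5.3→2, 8→6, 5.2→1
Rank sum = 2 + 6 + 1 = 9

9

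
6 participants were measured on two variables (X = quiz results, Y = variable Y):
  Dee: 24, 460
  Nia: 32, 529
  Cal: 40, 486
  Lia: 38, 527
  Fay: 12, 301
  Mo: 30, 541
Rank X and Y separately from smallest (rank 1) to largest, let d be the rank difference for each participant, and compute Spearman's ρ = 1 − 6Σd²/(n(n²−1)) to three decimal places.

0.429

Ranks of variable 1: 2, 4, 6, 5, 1, 3
Ranks of variable 2: 2, 5, 3, 4, 1, 6
d = r₁ − r₂: 0, -1, 3, 1, 0, -3
d²: 0, 1, 9, 1, 0, 9; Σd² = 20
ρ = 1 − 6·20/(6·35) = 1 − 120/210 = 0.429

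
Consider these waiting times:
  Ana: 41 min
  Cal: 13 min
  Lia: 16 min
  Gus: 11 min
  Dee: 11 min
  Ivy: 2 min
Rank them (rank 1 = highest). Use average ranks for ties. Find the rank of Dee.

4.5

Sorted (descending): 41, 16, 13, 11, 11, 2
The 2 values of 11 occupy positions 4–5 → average rank (4+5)/2 = 4.5.
Dee has value 11 min → rank 4.5.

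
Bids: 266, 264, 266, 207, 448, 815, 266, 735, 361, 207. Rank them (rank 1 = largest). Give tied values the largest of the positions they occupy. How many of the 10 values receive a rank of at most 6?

4

Sorted (descending): 815, 735, 448, 361, 266, 266, 266, 264, 207, 207
The 3 values of 266 occupy positions 5–7 → each gets rank 7.
The 2 values of 207 occupy positions 9–10 → each gets rank 10.
Ranks ≤ 6: {1, 2, 3, 4} → 4 values.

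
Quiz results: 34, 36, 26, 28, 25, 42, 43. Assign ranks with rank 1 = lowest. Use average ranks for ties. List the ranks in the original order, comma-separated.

Sorted (ascending): 25, 26, 28, 34, 36, 42, 43
No ties — each value takes its position as its rank.

4, 5, 2, 3, 1, 6, 7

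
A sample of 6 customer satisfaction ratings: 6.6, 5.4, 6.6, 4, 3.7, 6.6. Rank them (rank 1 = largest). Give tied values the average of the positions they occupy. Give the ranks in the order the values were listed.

Sorted (descending): 6.6, 6.6, 6.6, 5.4, 4, 3.7
The 3 values of 6.6 occupy positions 1–3 → average rank 2.

2, 4, 2, 5, 6, 2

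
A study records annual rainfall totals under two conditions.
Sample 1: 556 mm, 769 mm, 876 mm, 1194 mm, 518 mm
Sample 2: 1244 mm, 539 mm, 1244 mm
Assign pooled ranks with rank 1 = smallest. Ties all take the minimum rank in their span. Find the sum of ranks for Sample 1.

Sorted (ascending): 518, 539, 556, 769, 876, 1194, 1244, 1244
The 2 values of 1244 occupy positions 7–8 → each gets rank 7.
Sample 1 values → pooled ranks: 556→3, 769→4, 876→5, 1194→6, 518→1
Rank sum = 3 + 4 + 5 + 6 + 1 = 19

19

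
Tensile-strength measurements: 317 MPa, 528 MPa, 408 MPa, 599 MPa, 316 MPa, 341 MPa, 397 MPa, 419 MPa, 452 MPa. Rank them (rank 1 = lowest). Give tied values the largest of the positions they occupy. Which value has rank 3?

341

Sorted (ascending): 316, 317, 341, 397, 408, 419, 452, 528, 599
No ties — each value takes its position as its rank.
Rank 3 → value 341.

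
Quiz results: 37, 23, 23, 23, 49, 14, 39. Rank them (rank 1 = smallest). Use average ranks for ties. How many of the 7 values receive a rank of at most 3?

Sorted (ascending): 14, 23, 23, 23, 37, 39, 49
The 3 values of 23 occupy positions 2–4 → average rank 3.
Ranks ≤ 3: {1, 3, 3, 3} → 4 values.

4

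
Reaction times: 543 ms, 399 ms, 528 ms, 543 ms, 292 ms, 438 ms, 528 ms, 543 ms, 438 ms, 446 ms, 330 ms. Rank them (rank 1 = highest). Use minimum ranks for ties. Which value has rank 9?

Sorted (descending): 543, 543, 543, 528, 528, 446, 438, 438, 399, 330, 292
The 3 values of 543 occupy positions 1–3 → each gets rank 1.
The 2 values of 528 occupy positions 4–5 → each gets rank 4.
The 2 values of 438 occupy positions 7–8 → each gets rank 7.
Rank 9 → value 399.

399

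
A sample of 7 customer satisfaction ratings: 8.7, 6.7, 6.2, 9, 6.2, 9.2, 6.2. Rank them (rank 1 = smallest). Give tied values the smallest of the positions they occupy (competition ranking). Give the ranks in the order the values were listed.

5, 4, 1, 6, 1, 7, 1

Sorted (ascending): 6.2, 6.2, 6.2, 6.7, 8.7, 9, 9.2
The 3 values of 6.2 occupy positions 1–3 → each gets rank 1.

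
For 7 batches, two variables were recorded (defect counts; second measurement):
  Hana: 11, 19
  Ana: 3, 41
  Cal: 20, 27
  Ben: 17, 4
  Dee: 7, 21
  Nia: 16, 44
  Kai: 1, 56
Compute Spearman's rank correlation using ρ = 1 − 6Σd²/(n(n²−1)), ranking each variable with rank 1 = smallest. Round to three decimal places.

Ranks of variable 1: 4, 2, 7, 6, 3, 5, 1
Ranks of variable 2: 2, 5, 4, 1, 3, 6, 7
d = r₁ − r₂: 2, -3, 3, 5, 0, -1, -6
d²: 4, 9, 9, 25, 0, 1, 36; Σd² = 84
ρ = 1 − 6·84/(7·48) = 1 − 504/336 = -0.500

-0.500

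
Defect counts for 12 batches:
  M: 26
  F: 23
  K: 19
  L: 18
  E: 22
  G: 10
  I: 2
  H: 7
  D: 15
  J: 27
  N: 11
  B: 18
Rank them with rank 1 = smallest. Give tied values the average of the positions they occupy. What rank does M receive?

11

Sorted (ascending): 2, 7, 10, 11, 15, 18, 18, 19, 22, 23, 26, 27
The 2 values of 18 occupy positions 6–7 → average rank (6+7)/2 = 6.5.
M has value 26 → rank 11.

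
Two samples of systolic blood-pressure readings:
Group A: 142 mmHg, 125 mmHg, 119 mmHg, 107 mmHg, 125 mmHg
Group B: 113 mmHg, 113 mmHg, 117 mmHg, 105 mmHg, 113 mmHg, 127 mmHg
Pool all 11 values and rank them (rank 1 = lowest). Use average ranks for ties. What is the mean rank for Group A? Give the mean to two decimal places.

7.40

Sorted (ascending): 105, 107, 113, 113, 113, 117, 119, 125, 125, 127, 142
The 3 values of 113 occupy positions 3–5 → average rank 4.
The 2 values of 125 occupy positions 8–9 → average rank (8+9)/2 = 8.5.
Group A values → pooled ranks: 142→11, 125→8.5, 119→7, 107→2, 125→8.5
Mean rank = (11 + 8.5 + 7 + 2 + 8.5) / 5 = 7.40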